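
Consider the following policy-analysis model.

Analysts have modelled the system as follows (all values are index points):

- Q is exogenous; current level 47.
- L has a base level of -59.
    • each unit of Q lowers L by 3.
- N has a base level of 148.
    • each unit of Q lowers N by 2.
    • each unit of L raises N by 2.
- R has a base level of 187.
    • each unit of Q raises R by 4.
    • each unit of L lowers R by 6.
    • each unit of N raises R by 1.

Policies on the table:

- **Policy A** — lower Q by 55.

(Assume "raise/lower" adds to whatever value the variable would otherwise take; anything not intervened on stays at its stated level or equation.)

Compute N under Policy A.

94

Policy A (Q − 55):
  Q = 47 − 55 = -8
  L = -59 − 3·(-8) = -35
  N = 148 − 2·(-8) + 2·(-35) = 94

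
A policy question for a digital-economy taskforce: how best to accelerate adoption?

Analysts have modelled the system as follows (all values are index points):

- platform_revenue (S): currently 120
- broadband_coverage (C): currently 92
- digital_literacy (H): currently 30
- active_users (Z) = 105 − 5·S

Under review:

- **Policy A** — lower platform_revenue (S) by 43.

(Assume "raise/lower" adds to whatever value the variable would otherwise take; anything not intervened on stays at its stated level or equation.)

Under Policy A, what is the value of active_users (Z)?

-280

Policy A (S − 43):
  S = 120 − 43 = 77
  Z = 105 − 5·77 = -280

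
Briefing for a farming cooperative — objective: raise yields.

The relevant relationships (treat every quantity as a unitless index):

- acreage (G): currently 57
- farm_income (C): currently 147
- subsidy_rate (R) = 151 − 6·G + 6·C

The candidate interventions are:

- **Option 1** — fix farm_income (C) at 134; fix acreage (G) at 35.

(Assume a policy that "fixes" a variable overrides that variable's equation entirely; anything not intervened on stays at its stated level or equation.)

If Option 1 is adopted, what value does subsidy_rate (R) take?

Option 1 (C := 134, G := 35):
  G = 35
  C = 134
  R = 151 − 6·35 + 6·134 = 745

745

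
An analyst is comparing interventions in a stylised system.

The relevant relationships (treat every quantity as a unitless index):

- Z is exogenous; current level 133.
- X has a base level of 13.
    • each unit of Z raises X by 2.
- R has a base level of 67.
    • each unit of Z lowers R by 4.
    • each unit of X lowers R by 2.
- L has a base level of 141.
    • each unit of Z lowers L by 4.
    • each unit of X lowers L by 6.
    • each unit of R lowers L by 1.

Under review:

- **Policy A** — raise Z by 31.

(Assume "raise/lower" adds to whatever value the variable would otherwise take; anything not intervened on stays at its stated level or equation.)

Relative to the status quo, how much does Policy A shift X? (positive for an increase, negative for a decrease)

Baseline:
  Z = 133
  X = 13 + 2·133 = 279
Policy A (Z + 31):
  Z = 133 + 31 = 164
  X = 13 + 2·164 = 341
Change in X: 341 − 279 = 62

62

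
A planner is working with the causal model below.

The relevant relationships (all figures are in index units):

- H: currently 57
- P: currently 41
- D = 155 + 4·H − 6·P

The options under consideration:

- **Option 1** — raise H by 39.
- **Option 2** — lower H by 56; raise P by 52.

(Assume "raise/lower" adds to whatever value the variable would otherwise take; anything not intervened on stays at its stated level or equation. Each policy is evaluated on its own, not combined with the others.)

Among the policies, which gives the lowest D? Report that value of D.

Option 1 (H + 39):
  H = 57 + 39 = 96
  P = 41
  D = 155 + 4·96 − 6·41 = 293
Option 2 (H − 56, P + 52):
  H = 57 − 56 = 1
  P = 41 + 52 = 93
  D = 155 + 4·1 − 6·93 = -399
Comparing — Option 1: D=293, Option 2: D=-399. Lowest is -399 (Option 2).

-399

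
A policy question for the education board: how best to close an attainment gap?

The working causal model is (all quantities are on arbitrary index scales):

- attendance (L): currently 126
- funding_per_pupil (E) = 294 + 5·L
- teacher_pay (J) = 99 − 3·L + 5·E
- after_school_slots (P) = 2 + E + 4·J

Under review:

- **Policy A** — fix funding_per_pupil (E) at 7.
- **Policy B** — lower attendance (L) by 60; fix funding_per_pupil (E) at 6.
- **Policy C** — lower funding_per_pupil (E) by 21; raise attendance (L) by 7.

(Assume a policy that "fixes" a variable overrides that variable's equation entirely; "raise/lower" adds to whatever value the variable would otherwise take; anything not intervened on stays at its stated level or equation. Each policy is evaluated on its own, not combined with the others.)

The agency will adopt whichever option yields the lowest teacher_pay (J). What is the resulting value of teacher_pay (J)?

-244

Policy A (E := 7):
  L = 126
  E = 7
  J = 99 − 3·126 + 5·7 = -244
Policy B (L − 60, E := 6):
  L = 126 − 60 = 66
  E = 6
  J = 99 − 3·66 + 5·6 = -69
Policy C (E − 21, L + 7):
  L = 126 + 7 = 133
  E = 294 + 5·133 (−21 from intervention) = 938
  J = 99 − 3·133 + 5·938 = 4390
Comparing — Policy A: J=-244, Policy B: J=-69, Policy C: J=4390. Lowest is -244 (Policy A).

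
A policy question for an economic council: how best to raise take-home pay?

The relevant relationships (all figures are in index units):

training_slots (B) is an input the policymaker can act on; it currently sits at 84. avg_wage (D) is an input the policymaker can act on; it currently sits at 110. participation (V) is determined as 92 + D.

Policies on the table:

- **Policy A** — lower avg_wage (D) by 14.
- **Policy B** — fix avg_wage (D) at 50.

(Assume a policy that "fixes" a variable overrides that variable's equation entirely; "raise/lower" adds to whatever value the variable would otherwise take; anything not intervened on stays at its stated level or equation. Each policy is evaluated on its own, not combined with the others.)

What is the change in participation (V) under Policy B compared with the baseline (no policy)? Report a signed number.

Baseline:
  D = 110
  V = 92 + 110 = 202
Policy B (D := 50):
  D = 50
  V = 92 + 50 = 142
Change in V: 142 − 202 = -60

-60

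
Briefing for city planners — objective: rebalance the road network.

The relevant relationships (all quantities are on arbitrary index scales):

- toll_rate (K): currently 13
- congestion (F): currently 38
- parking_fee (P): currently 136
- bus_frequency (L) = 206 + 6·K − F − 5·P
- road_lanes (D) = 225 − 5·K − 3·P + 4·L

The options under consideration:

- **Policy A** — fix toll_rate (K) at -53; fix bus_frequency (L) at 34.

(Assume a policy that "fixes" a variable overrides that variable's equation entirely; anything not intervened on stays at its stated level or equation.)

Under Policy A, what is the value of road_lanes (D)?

218

Policy A (K := -53, L := 34):
  K = -53
  F = 38
  P = 136
  L = 34
  D = 225 − 5·(-53) − 3·136 + 4·34 = 218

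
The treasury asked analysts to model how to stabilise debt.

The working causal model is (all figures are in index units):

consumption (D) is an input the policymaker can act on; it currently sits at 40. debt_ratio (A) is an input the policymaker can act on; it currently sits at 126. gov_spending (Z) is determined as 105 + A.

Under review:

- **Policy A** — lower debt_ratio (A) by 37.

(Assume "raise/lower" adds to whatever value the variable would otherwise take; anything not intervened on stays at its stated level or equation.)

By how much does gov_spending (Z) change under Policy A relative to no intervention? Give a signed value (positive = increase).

Baseline:
  A = 126
  Z = 105 + 126 = 231
Policy A (A − 37):
  A = 126 − 37 = 89
  Z = 105 + 89 = 194
Change in Z: 194 − 231 = -37

-37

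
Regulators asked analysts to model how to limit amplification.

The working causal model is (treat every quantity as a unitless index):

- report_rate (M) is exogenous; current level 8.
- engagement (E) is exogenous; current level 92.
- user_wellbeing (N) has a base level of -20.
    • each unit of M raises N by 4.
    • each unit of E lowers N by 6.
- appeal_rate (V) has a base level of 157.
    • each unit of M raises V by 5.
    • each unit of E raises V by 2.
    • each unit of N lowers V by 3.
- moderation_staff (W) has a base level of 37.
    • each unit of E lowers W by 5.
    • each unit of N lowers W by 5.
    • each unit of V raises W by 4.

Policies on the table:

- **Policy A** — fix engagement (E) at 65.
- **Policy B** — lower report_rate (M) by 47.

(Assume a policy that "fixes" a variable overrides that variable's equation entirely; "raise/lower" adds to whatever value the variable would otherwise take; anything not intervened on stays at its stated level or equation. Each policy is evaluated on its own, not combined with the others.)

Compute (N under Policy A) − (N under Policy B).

Policy A (E := 65):
  M = 8
  E = 65
  N = -20 + 4·8 − 6·65 = -378
Policy B (M − 47):
  M = 8 − 47 = -39
  E = 92
  N = -20 + 4·(-39) − 6·92 = -728
N: -378 − (-728) = 350

350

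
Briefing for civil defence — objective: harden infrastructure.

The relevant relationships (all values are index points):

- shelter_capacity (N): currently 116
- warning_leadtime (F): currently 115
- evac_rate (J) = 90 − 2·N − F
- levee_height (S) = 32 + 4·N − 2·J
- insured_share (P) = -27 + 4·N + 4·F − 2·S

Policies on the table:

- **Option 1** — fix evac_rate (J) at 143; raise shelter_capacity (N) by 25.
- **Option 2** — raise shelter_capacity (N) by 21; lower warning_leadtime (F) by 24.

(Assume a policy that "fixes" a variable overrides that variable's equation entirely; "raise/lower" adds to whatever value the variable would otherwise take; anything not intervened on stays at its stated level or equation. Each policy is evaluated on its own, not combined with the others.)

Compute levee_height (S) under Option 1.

Option 1 (J := 143, N + 25):
  N = 116 + 25 = 141
  F = 115
  J = 143
  S = 32 + 4·141 − 2·143 = 310

310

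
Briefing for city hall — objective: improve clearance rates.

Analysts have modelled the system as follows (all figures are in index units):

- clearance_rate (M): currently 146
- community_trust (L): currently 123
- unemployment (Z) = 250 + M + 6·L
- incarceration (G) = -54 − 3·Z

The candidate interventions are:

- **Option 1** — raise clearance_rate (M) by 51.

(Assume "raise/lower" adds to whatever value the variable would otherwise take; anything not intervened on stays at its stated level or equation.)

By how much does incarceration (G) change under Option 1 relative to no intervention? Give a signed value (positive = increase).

-153

Baseline:
  M = 146
  L = 123
  Z = 250 + 146 + 6·123 = 1134
  G = -54 − 3·1134 = -3456
Option 1 (M + 51):
  M = 146 + 51 = 197
  L = 123
  Z = 250 + 197 + 6·123 = 1185
  G = -54 − 3·1185 = -3609
Change in G: -3609 − (-3456) = -153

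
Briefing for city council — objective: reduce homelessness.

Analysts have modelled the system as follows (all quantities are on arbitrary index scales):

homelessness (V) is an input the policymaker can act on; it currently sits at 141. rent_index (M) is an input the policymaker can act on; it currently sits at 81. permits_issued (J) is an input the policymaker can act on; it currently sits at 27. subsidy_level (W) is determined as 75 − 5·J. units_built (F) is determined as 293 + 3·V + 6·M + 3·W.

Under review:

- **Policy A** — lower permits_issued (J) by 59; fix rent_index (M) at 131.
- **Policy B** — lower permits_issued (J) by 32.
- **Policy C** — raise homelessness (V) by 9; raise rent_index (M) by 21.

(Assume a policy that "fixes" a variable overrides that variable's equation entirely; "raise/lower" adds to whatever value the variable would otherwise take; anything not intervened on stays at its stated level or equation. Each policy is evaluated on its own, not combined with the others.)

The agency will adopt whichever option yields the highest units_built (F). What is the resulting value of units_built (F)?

Policy A (J − 59, M := 131):
  V = 141
  M = 131
  J = 27 − 59 = -32
  W = 75 − 5·(-32) = 235
  F = 293 + 3·141 + 6·131 + 3·235 = 2207
Policy B (J − 32):
  V = 141
  M = 81
  J = 27 − 32 = -5
  W = 75 − 5·(-5) = 100
  F = 293 + 3·141 + 6·81 + 3·100 = 1502
Policy C (V + 9, M + 21):
  V = 141 + 9 = 150
  M = 81 + 21 = 102
  J = 27
  W = 75 − 5·27 = -60
  F = 293 + 3·150 + 6·102 + 3·(-60) = 1175
Comparing — Policy A: F=2207, Policy B: F=1502, Policy C: F=1175. Highest is 2207 (Policy A).

2207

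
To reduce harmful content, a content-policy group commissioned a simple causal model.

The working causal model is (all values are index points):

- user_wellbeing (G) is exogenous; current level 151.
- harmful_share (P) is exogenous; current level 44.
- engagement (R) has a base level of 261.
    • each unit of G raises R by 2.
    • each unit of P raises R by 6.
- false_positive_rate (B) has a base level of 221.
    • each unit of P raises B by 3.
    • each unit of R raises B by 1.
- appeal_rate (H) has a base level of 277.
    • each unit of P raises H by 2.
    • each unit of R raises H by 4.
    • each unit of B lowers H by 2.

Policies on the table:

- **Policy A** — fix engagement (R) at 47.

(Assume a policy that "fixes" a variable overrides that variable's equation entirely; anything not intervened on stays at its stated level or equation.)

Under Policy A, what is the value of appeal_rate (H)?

Policy A (R := 47):
  G = 151
  P = 44
  R = 47
  B = 221 + 3·44 + 47 = 400
  H = 277 + 2·44 + 4·47 − 2·400 = -247

-247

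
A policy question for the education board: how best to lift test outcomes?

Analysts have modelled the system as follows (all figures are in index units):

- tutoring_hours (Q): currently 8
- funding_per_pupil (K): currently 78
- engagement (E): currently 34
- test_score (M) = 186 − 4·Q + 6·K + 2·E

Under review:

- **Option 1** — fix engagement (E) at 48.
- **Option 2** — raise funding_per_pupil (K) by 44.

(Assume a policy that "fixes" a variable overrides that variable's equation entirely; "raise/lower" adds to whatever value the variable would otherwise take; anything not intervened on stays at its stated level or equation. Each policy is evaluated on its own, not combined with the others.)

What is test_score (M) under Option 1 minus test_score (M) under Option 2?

Option 1 (E := 48):
  Q = 8
  K = 78
  E = 48
  M = 186 − 4·8 + 6·78 + 2·48 = 718
Option 2 (K + 44):
  Q = 8
  K = 78 + 44 = 122
  E = 34
  M = 186 − 4·8 + 6·122 + 2·34 = 954
M: 718 − 954 = -236

-236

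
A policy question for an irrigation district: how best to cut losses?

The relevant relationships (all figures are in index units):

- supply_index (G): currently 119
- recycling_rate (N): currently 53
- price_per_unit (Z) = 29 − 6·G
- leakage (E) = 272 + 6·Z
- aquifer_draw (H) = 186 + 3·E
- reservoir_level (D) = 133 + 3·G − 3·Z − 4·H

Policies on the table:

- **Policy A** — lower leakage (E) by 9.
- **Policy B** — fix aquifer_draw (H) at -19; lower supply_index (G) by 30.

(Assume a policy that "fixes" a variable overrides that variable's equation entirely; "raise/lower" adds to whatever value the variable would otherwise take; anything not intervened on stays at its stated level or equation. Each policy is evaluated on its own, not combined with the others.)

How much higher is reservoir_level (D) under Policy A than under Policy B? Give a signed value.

45974

Policy A (E − 9):
  G = 119
  Z = 29 − 6·119 = -685
  E = 272 + 6·(-685) (−9 from intervention) = -3847
  H = 186 + 3·(-3847) = -11355
  D = 133 + 3·119 − 3·(-685) − 4·(-11355) = 47965
Policy B (H := -19, G − 30):
  G = 119 − 30 = 89
  Z = 29 − 6·89 = -505
  E = 272 + 6·(-505) = -2758
  H = -19
  D = 133 + 3·89 − 3·(-505) − 4·(-19) = 1991
D: 47965 − 1991 = 45974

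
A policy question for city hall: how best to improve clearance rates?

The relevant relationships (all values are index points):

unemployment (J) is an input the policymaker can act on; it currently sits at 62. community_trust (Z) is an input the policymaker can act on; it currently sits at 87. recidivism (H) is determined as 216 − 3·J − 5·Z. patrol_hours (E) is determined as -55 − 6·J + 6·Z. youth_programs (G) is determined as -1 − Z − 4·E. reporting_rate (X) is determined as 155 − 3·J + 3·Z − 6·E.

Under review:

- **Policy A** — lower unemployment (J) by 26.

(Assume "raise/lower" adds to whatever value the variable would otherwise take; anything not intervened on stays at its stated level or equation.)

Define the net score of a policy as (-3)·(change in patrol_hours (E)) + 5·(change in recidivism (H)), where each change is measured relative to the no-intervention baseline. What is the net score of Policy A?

Baseline:
  J = 62
  Z = 87
  H = 216 − 3·62 − 5·87 = -405
  E = -55 − 6·62 + 6·87 = 95
Policy A (J − 26):
  J = 62 − 26 = 36
  Z = 87
  H = 216 − 3·36 − 5·87 = -327
  E = -55 − 6·36 + 6·87 = 251
ΔE = 251 − 95 = 156; ΔH = -327 − (-405) = 78
Score = (-3)·156 + 5·78 = -78

-78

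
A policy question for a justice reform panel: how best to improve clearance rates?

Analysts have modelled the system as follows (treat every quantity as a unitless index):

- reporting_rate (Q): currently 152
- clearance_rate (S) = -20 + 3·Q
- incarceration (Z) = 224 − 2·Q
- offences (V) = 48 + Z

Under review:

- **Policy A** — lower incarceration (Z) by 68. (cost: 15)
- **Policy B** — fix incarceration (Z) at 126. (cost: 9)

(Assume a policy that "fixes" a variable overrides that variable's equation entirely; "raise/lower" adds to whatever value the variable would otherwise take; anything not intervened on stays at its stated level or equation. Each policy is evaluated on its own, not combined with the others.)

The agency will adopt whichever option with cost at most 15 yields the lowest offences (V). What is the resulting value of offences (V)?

-100

Policy A (Z − 68):
  Q = 152
  Z = 224 − 2·152 (−68 from intervention) = -148
  V = 48 + (-148) = -100
Policy B (Z := 126):
  Q = 152
  Z = 126
  V = 48 + 126 = 174
Comparing — Policy A: V=-100, Policy B: V=174. Lowest is -100 (Policy A).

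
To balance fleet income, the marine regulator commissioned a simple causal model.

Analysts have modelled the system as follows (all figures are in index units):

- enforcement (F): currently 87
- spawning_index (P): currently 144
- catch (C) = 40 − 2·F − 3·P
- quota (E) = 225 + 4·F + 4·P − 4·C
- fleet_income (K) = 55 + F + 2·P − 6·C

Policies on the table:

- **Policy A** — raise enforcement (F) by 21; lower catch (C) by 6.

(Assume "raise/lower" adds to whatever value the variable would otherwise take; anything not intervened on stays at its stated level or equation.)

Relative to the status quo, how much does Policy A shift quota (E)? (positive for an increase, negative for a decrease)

Baseline:
  F = 87
  P = 144
  C = 40 − 2·87 − 3·144 = -566
  E = 225 + 4·87 + 4·144 − 4·(-566) = 3413
Policy A (F + 21, C − 6):
  F = 87 + 21 = 108
  P = 144
  C = 40 − 2·108 − 3·144 (−6 from intervention) = -614
  E = 225 + 4·108 + 4·144 − 4·(-614) = 3689
Change in E: 3689 − 3413 = 276

276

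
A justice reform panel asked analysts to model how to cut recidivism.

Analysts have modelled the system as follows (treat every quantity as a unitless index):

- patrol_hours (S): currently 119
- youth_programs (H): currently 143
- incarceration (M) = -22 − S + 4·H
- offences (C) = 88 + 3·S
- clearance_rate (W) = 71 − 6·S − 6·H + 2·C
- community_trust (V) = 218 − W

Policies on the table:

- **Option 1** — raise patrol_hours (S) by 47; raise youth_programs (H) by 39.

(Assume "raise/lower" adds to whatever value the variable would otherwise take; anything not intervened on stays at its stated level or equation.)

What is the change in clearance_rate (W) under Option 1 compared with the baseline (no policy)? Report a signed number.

Baseline:
  S = 119
  H = 143
  C = 88 + 3·119 = 445
  W = 71 − 6·119 − 6·143 + 2·445 = -611
Option 1 (S + 47, H + 39):
  S = 119 + 47 = 166
  H = 143 + 39 = 182
  C = 88 + 3·166 = 586
  W = 71 − 6·166 − 6·182 + 2·586 = -845
Change in W: -845 − (-611) = -234

-234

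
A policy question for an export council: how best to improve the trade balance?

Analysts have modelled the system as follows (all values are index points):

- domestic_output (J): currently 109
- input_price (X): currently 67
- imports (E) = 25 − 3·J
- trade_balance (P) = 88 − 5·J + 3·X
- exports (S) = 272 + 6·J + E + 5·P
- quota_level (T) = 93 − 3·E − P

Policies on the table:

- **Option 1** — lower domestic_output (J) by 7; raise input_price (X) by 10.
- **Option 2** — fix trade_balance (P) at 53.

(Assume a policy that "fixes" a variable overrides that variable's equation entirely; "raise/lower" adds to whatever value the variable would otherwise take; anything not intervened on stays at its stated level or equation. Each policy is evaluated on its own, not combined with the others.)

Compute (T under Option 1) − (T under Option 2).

181

Option 1 (J − 7, X + 10):
  J = 109 − 7 = 102
  X = 67 + 10 = 77
  E = 25 − 3·102 = -281
  P = 88 − 5·102 + 3·77 = -191
  T = 93 − 3·(-281) − (-191) = 1127
Option 2 (P := 53):
  J = 109
  X = 67
  E = 25 − 3·109 = -302
  P = 53
  T = 93 − 3·(-302) − 53 = 946
T: 1127 − 946 = 181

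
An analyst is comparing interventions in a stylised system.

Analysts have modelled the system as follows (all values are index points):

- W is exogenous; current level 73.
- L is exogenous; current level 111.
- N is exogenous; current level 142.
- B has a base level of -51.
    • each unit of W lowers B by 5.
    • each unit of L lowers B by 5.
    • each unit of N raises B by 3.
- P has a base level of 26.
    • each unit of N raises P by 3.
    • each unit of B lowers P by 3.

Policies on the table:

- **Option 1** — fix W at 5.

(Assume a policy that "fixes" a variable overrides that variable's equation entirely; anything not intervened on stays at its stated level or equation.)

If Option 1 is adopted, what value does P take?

1067

Option 1 (W := 5):
  W = 5
  L = 111
  N = 142
  B = -51 − 5·5 − 5·111 + 3·142 = -205
  P = 26 + 3·142 − 3·(-205) = 1067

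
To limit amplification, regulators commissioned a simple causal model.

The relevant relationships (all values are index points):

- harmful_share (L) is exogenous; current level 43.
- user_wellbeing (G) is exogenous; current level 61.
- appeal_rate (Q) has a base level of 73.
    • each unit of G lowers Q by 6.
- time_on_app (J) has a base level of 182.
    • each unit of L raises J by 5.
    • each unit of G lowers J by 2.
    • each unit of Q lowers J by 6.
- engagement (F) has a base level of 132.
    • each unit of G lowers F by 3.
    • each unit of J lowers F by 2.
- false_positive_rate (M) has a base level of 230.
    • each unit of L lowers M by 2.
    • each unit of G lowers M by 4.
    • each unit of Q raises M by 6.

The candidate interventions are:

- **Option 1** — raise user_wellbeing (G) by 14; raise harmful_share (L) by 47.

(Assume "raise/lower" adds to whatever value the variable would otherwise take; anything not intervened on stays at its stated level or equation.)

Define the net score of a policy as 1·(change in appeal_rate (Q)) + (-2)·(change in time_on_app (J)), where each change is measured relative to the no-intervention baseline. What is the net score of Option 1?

Baseline:
  L = 43
  G = 61
  Q = 73 − 6·61 = -293
  J = 182 + 5·43 − 2·61 − 6·(-293) = 2033
Option 1 (G + 14, L + 47):
  L = 43 + 47 = 90
  G = 61 + 14 = 75
  Q = 73 − 6·75 = -377
  J = 182 + 5·90 − 2·75 − 6·(-377) = 2744
ΔQ = -377 − (-293) = -84; ΔJ = 2744 − 2033 = 711
Score = 1·(-84) + (-2)·711 = -1506

-1506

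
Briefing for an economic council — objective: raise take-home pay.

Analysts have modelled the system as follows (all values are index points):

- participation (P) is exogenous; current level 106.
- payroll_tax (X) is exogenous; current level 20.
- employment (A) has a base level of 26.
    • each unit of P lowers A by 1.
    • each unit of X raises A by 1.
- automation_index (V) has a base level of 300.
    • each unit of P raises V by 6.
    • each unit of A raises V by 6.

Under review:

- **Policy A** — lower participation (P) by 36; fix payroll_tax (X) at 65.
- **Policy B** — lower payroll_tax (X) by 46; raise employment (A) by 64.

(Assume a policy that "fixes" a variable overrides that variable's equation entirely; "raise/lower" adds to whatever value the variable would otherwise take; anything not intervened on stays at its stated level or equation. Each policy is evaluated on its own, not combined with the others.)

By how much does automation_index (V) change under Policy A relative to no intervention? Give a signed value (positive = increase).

Baseline:
  P = 106
  X = 20
  A = 26 − 106 + 20 = -60
  V = 300 + 6·106 + 6·(-60) = 576
Policy A (P − 36, X := 65):
  P = 106 − 36 = 70
  X = 65
  A = 26 − 70 + 65 = 21
  V = 300 + 6·70 + 6·21 = 846
Change in V: 846 − 576 = 270

270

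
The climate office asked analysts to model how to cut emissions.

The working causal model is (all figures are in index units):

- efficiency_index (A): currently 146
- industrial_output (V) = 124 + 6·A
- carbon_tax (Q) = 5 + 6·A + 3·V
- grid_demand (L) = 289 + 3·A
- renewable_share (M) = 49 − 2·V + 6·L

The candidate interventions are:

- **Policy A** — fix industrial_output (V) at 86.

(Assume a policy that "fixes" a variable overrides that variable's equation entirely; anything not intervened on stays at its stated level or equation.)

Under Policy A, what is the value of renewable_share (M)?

Policy A (V := 86):
  A = 146
  V = 86
  L = 289 + 3·146 = 727
  M = 49 − 2·86 + 6·727 = 4239

4239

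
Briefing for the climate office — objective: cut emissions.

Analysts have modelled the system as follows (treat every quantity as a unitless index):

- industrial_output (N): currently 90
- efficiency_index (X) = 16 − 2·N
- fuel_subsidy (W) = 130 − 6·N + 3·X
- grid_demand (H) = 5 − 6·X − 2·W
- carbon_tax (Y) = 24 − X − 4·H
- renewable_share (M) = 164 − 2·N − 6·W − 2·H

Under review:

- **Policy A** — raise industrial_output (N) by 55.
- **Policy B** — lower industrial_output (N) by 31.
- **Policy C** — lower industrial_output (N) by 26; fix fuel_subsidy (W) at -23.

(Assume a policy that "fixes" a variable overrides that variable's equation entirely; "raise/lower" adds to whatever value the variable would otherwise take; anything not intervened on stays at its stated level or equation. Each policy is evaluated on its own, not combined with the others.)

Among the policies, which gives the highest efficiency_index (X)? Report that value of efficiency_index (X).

-102

Policy A (N + 55):
  N = 90 + 55 = 145
  X = 16 − 2·145 = -274
Policy B (N − 31):
  N = 90 − 31 = 59
  X = 16 − 2·59 = -102
Policy C (N − 26, W := -23):
  N = 90 − 26 = 64
  X = 16 − 2·64 = -112
Comparing — Policy A: X=-274, Policy B: X=-102, Policy C: X=-112. Highest is -102 (Policy B).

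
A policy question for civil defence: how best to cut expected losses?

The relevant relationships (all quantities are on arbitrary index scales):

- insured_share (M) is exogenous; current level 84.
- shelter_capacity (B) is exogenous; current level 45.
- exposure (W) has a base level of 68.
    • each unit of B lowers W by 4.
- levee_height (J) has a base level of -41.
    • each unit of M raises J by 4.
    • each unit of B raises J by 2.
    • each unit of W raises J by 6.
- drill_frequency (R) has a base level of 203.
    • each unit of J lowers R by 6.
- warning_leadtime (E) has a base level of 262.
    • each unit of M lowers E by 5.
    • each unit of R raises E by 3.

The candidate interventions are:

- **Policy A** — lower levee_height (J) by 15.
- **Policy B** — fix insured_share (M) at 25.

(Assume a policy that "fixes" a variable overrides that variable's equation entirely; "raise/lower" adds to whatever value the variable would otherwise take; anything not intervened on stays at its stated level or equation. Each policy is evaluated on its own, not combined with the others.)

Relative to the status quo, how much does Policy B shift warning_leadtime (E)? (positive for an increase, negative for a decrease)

Baseline:
  M = 84
  B = 45
  W = 68 − 4·45 = -112
  J = -41 + 4·84 + 2·45 + 6·(-112) = -287
  R = 203 − 6·(-287) = 1925
  E = 262 − 5·84 + 3·1925 = 5617
Policy B (M := 25):
  M = 25
  B = 45
  W = 68 − 4·45 = -112
  J = -41 + 4·25 + 2·45 + 6·(-112) = -523
  R = 203 − 6·(-523) = 3341
  E = 262 − 5·25 + 3·3341 = 10160
Change in E: 10160 − 5617 = 4543

4543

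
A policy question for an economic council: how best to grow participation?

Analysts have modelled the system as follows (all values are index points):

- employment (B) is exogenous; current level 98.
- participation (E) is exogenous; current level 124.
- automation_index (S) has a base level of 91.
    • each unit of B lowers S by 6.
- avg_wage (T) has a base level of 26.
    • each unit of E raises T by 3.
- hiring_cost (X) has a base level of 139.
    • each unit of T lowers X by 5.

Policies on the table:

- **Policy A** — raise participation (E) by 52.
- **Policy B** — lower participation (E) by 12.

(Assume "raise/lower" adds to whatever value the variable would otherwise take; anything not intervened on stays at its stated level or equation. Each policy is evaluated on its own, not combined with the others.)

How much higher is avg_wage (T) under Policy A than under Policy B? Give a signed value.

192

Policy A (E + 52):
  E = 124 + 52 = 176
  T = 26 + 3·176 = 554
Policy B (E − 12):
  E = 124 − 12 = 112
  T = 26 + 3·112 = 362
T: 554 − 362 = 192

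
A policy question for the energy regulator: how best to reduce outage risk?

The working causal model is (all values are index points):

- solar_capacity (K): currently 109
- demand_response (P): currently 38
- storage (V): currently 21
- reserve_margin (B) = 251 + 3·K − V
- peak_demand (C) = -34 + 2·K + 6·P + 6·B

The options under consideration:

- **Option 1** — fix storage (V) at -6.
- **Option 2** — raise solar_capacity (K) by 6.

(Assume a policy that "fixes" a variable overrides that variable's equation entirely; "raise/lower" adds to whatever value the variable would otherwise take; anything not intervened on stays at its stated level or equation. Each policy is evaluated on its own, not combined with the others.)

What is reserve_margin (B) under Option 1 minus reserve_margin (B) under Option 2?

Option 1 (V := -6):
  K = 109
  V = -6
  B = 251 + 3·109 − (-6) = 584
Option 2 (K + 6):
  K = 109 + 6 = 115
  V = 21
  B = 251 + 3·115 − 21 = 575
B: 584 − 575 = 9

9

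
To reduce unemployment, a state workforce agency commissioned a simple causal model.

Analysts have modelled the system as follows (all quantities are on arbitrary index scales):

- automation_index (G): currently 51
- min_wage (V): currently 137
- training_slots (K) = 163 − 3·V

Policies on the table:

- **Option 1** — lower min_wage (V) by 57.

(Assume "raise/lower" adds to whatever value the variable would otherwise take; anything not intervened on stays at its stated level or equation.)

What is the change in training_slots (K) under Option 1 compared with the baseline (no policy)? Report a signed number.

171

Baseline:
  V = 137
  K = 163 − 3·137 = -248
Option 1 (V − 57):
  V = 137 − 57 = 80
  K = 163 − 3·80 = -77
Change in K: -77 − (-248) = 171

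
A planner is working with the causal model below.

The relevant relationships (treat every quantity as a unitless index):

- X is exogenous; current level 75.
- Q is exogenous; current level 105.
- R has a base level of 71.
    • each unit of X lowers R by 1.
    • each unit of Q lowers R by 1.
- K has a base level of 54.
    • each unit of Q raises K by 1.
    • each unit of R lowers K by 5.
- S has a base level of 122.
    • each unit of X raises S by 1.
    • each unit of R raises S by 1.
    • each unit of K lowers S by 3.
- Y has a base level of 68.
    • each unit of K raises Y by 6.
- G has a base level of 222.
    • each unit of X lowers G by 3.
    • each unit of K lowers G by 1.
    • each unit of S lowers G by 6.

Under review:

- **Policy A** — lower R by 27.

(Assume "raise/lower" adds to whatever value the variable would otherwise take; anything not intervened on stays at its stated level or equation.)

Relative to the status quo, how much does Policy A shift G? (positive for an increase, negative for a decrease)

Baseline:
  X = 75
  Q = 105
  R = 71 − 75 − 105 = -109
  K = 54 + 105 − 5·(-109) = 704
  S = 122 + 75 + (-109) − 3·704 = -2024
  G = 222 − 3·75 − 704 − 6·(-2024) = 11437
Policy A (R − 27):
  X = 75
  Q = 105
  R = 71 − 75 − 105 (−27 from intervention) = -136
  K = 54 + 105 − 5·(-136) = 839
  S = 122 + 75 + (-136) − 3·839 = -2456
  G = 222 − 3·75 − 839 − 6·(-2456) = 13894
Change in G: 13894 − 11437 = 2457

2457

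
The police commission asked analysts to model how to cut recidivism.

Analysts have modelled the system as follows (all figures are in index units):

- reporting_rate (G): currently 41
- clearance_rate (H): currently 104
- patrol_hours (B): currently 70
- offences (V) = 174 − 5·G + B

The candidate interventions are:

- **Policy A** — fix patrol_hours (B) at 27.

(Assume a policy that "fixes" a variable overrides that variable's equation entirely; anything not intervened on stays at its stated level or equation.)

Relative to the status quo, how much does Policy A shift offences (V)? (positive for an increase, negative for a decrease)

Baseline:
  G = 41
  B = 70
  V = 174 − 5·41 + 70 = 39
Policy A (B := 27):
  G = 41
  B = 27
  V = 174 − 5·41 + 27 = -4
Change in V: -4 − 39 = -43

-43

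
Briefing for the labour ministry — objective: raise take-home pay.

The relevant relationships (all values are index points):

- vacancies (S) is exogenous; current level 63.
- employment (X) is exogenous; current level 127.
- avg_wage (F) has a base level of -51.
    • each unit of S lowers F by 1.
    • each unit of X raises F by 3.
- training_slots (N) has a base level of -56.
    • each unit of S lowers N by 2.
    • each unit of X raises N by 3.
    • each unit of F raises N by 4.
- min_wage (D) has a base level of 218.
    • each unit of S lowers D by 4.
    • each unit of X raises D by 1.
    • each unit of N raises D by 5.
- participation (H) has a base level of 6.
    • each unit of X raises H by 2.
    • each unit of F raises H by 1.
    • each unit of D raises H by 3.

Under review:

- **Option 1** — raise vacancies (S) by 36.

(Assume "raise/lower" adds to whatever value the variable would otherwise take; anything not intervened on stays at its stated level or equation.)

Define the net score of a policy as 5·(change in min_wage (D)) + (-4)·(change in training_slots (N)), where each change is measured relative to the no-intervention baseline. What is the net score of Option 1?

-5256

Baseline:
  S = 63
  X = 127
  F = -51 − 63 + 3·127 = 267
  N = -56 − 2·63 + 3·127 + 4·267 = 1267
  D = 218 − 4·63 + 127 + 5·1267 = 6428
Option 1 (S + 36):
  S = 63 + 36 = 99
  X = 127
  F = -51 − 99 + 3·127 = 231
  N = -56 − 2·99 + 3·127 + 4·231 = 1051
  D = 218 − 4·99 + 127 + 5·1051 = 5204
ΔD = 5204 − 6428 = -1224; ΔN = 1051 − 1267 = -216
Score = 5·(-1224) + (-4)·(-216) = -5256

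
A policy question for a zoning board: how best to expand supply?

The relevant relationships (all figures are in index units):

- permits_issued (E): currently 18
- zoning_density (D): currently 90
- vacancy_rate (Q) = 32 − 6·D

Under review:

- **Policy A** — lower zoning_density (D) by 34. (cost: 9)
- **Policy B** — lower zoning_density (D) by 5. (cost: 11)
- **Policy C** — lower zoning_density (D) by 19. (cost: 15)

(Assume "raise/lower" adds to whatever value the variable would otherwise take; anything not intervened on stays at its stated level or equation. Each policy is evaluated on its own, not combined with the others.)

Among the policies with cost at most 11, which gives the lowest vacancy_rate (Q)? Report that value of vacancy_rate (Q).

-478

Policy A (D − 34):
  D = 90 − 34 = 56
  Q = 32 − 6·56 = -304
Policy B (D − 5):
  D = 90 − 5 = 85
  Q = 32 − 6·85 = -478
Comparing — Policy A: Q=-304, Policy B: Q=-478. Lowest is -478 (Policy B).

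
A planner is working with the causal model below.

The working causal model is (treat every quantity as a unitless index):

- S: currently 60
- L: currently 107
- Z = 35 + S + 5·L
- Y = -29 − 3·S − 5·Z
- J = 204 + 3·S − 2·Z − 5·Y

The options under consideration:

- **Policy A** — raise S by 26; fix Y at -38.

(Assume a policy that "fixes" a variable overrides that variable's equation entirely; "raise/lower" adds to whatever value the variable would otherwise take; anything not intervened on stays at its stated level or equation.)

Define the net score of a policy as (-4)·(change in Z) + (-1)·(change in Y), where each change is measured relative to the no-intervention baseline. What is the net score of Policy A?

Baseline:
  S = 60
  L = 107
  Z = 35 + 60 + 5·107 = 630
  Y = -29 − 3·60 − 5·630 = -3359
Policy A (S + 26, Y := -38):
  S = 60 + 26 = 86
  L = 107
  Z = 35 + 86 + 5·107 = 656
  Y = -38
ΔZ = 656 − 630 = 26; ΔY = -38 − (-3359) = 3321
Score = (-4)·26 + (-1)·3321 = -3425

-3425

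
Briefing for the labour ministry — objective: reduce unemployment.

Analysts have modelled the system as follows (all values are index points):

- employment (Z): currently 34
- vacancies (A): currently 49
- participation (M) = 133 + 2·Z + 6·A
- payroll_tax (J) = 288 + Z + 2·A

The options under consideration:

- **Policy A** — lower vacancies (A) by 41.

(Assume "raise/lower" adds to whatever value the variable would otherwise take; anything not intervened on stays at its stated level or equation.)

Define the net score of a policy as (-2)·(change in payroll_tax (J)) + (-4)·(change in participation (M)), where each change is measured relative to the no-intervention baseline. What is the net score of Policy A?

1148

Baseline:
  Z = 34
  A = 49
  M = 133 + 2·34 + 6·49 = 495
  J = 288 + 34 + 2·49 = 420
Policy A (A − 41):
  Z = 34
  A = 49 − 41 = 8
  M = 133 + 2·34 + 6·8 = 249
  J = 288 + 34 + 2·8 = 338
ΔJ = 338 − 420 = -82; ΔM = 249 − 495 = -246
Score = (-2)·(-82) + (-4)·(-246) = 1148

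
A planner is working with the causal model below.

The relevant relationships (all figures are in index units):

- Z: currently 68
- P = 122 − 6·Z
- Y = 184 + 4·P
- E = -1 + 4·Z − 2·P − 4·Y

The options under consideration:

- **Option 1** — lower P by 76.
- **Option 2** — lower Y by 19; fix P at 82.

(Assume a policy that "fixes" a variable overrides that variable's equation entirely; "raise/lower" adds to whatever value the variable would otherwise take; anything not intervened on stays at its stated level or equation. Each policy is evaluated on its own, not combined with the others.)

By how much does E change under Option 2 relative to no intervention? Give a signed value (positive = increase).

-6548

Baseline:
  Z = 68
  P = 122 − 6·68 = -286
  Y = 184 + 4·(-286) = -960
  E = -1 + 4·68 − 2·(-286) − 4·(-960) = 4683
Option 2 (Y − 19, P := 82):
  Z = 68
  P = 82
  Y = 184 + 4·82 (−19 from intervention) = 493
  E = -1 + 4·68 − 2·82 − 4·493 = -1865
Change in E: -1865 − 4683 = -6548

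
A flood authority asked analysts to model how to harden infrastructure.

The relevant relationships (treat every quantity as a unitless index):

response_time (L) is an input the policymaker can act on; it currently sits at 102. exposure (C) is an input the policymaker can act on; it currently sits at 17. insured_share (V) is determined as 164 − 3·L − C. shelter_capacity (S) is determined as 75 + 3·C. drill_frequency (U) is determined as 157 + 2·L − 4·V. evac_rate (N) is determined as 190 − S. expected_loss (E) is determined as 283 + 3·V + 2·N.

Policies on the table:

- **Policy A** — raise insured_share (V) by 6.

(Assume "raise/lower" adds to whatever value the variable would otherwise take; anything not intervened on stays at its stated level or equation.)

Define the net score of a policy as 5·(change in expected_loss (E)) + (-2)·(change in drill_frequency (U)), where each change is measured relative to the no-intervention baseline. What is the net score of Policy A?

138

Baseline:
  L = 102
  C = 17
  V = 164 − 3·102 − 17 = -159
  S = 75 + 3·17 = 126
  U = 157 + 2·102 − 4·(-159) = 997
  N = 190 − 126 = 64
  E = 283 + 3·(-159) + 2·64 = -66
Policy A (V + 6):
  L = 102
  C = 17
  V = 164 − 3·102 − 17 (+6 from intervention) = -153
  S = 75 + 3·17 = 126
  U = 157 + 2·102 − 4·(-153) = 973
  N = 190 − 126 = 64
  E = 283 + 3·(-153) + 2·64 = -48
ΔE = -48 − (-66) = 18; ΔU = 973 − 997 = -24
Score = 5·18 + (-2)·(-24) = 138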